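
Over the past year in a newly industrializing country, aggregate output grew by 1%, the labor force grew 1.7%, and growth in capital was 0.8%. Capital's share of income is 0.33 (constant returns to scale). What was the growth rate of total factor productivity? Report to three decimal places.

Labor's share = 1 − 0.33 = 0.67.
Capital: 0.33 × 0.8 = 0.264 pp.
The labor force: 0.67 × 1.7 = 1.139 pp.
TFP growth = 1 − 1.403 = -0.403%.

-0.403%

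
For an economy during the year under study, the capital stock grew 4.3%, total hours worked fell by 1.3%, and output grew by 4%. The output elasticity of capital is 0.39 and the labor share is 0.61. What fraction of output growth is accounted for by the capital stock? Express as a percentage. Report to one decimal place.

The capital stock contributed 0.39 × 4.3 = 1.677 pp.
Share of growth = 1.677 / 4 × 100 = 41.925%.

The capital stock accounted for 41.9% of growth.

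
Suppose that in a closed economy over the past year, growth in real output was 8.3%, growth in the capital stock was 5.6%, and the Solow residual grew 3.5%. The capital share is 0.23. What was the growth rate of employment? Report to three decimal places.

Labor's share = 1 − 0.23 = 0.77.
gY = gA + 0.23×5.6 + 0.77×g.
0.77×g = 8.3 − 3.5 − 1.288 = 3.512.
g = 3.512 / 0.77 = 4.56104%.

Employment grew 4.561%.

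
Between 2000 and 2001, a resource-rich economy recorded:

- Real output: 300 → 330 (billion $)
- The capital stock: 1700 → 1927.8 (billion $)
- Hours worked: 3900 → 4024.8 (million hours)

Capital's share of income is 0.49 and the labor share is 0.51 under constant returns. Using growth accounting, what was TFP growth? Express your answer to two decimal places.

Real output growth = (330 − 300) / 300 = 10%.
The capital stock growth = (1927.8 − 1700) / 1700 = 13.4%.
Hours worked growth = (4024.8 − 3900) / 3900 = 3.2%.
Labor's share = 1 − 0.49 = 0.51.
The capital stock: 0.49 × 13.4 = 6.566 pp.
Hours worked: 0.51 × 3.2 = 1.632 pp.
TFP growth = 10 − 8.198 = 1.802%.

TFP grew 1.80%.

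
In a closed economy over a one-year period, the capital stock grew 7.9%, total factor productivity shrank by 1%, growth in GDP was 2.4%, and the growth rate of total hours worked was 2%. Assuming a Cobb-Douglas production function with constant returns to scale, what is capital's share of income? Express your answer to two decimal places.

gY = gA + α·gK + (1−α)·gL, so gY − gA − gL = α(gK − gL).
2.4 + 1 − 2 = α × (7.9 − 2).
1.4 = 5.9 α, so α = 0.2373.

0.24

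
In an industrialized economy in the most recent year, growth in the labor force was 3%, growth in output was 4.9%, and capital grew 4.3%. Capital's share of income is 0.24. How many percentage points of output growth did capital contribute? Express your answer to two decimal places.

1.03 pp

Contribution = share × growth = 0.24 × 4.3 = 1.032 pp.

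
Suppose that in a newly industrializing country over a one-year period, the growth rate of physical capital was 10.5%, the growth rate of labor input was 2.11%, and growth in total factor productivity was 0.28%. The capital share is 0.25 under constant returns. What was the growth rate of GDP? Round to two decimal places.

Labor's share = 1 − 0.25 = 0.75.
Physical capital: 0.25 × 10.5 = 2.625 pp.
Labor input: 0.75 × 2.11 = 1.5825 pp.
Output growth = 0.28 + 4.2075 = 4.4875%.

4.49%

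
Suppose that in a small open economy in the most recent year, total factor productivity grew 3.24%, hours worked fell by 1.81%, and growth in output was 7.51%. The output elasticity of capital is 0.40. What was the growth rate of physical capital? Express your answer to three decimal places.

Physical capital growth was 13.390%.

Labor's share = 1 − 0.4 = 0.6.
gY = gA + 0.6×(-1.81) + 0.4×g.
0.4×g = 7.51 − 3.24 + 1.086 = 5.356.
g = 5.356 / 0.4 = 13.39%.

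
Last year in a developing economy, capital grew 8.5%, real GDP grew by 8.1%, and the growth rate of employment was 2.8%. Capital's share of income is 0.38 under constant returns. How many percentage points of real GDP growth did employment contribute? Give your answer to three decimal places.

Labor's share = 1 − 0.38 = 0.62.
Contribution = share × growth = 0.62 × 2.8 = 1.736 pp.

1.736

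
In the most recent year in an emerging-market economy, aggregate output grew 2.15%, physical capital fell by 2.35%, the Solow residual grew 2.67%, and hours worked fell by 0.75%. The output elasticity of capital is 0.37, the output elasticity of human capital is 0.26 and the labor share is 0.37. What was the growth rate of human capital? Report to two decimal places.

Labor's share = 1 − 0.37 − 0.26 = 0.37.
gY = gA + 0.37×(-2.35) + 0.37×(-0.75) + 0.26×g.
0.26×g = 2.15 − 2.67 + 1.147 = 0.627.
g = 0.627 / 0.26 = 2.4115%.

2.41%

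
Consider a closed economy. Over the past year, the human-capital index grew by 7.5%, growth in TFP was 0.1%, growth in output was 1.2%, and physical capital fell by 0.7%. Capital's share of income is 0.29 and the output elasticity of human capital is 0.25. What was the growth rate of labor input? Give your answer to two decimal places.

Labor's share = 1 − 0.29 − 0.25 = 0.46.
gY = gA + 0.29×(-0.7) + 0.25×7.5 + 0.46×g.
0.46×g = 1.2 − 0.1 − 1.672 = -0.572.
g = -0.572 / 0.46 = -1.2435%.

-1.24%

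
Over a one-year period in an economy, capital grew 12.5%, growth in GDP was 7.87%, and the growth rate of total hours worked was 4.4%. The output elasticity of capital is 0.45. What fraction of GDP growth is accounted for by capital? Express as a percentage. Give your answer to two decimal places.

Capital contributed 0.45 × 12.5 = 5.625 pp.
Share of growth = 5.625 / 7.87 × 100 = 71.474%.

71.47%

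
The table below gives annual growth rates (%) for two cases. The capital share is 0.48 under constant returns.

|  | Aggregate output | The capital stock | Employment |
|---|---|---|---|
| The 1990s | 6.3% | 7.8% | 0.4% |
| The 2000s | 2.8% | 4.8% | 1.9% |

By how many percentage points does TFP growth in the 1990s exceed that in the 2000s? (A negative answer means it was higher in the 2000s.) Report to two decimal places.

Labor's share = 1 − 0.48 = 0.52.
The 1990s: TFP = 6.3 − 3.744 − 0.208 = 2.348%.
The 2000s: TFP = 2.8 − 2.304 − 0.988 = -0.492%.
Difference = 2.348 − (-0.492) = 2.84 pp.

2.84 percentage points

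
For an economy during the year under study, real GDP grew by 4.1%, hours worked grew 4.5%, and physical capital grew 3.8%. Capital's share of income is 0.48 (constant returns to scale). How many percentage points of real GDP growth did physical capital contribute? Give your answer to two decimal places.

1.82 percentage points

Contribution = share × growth = 0.48 × 3.8 = 1.824 pp.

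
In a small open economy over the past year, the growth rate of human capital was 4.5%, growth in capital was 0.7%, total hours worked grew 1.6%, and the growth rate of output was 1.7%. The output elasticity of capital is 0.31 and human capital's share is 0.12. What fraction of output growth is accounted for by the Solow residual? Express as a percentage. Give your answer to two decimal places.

Labor's share = 1 − 0.31 − 0.12 = 0.57.
Capital: 0.31 × 0.7 = 0.217 pp.
Human capital: 0.12 × 4.5 = 0.54 pp.
Total hours worked: 0.57 × 1.6 = 0.912 pp.
TFP growth = 1.7 − 1.669 = 0.031%.
TFP share of growth = 0.031 / 1.7 × 100 = 1.8235%.

1.82%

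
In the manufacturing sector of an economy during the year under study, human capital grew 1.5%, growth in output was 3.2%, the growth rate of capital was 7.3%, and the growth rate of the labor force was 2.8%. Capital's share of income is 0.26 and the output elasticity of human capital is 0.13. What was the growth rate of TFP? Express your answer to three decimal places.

-0.601%

Labor's share = 1 − 0.26 − 0.13 = 0.61.
Capital: 0.26 × 7.3 = 1.898 pp.
Human capital: 0.13 × 1.5 = 0.195 pp.
The labor force: 0.61 × 2.8 = 1.708 pp.
TFP growth = 3.2 − 3.801 = -0.601%.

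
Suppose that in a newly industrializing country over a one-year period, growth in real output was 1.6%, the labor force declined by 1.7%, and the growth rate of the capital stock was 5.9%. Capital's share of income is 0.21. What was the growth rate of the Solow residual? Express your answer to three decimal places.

1.704%

Labor's share = 1 − 0.21 = 0.79.
The capital stock: 0.21 × 5.9 = 1.239 pp.
The labor force: 0.79 × (-1.7) = -1.343 pp.
TFP growth = 1.6 + 0.104 = 1.704%.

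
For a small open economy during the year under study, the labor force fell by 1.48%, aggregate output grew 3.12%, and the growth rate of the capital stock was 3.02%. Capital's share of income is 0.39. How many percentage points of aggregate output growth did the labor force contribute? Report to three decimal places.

Labor's share = 1 − 0.39 = 0.61.
Contribution = share × growth = 0.61 × (-1.48) = -0.9028 pp.

-0.903 pp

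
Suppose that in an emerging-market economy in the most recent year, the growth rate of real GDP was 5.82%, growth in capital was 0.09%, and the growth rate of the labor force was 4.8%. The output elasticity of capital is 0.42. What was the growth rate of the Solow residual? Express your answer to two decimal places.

Labor's share = 1 − 0.42 = 0.58.
Capital: 0.42 × 0.09 = 0.0378 pp.
The labor force: 0.58 × 4.8 = 2.784 pp.
TFP growth = 5.82 − 2.8218 = 2.9982%.

The Solow residual grew 3.00%.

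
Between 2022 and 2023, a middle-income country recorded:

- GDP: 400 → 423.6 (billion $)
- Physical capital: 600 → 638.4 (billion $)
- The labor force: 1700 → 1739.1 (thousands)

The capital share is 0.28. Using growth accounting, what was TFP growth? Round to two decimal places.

GDP growth = (423.6 − 400) / 400 = 5.9%.
Physical capital growth = (638.4 − 600) / 600 = 6.4%.
The labor force growth = (1739.1 − 1700) / 1700 = 2.3%.
Labor's share = 1 − 0.28 = 0.72.
Physical capital: 0.28 × 6.4 = 1.792 pp.
The labor force: 0.72 × 2.3 = 1.656 pp.
TFP growth = 5.9 − 3.448 = 2.452%.

2.45%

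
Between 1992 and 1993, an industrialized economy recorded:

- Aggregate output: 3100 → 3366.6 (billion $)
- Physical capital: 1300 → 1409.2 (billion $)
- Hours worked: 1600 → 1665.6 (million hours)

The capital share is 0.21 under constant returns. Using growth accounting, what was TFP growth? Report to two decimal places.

Aggregate output growth = (3366.6 − 3100) / 3100 = 8.6%.
Physical capital growth = (1409.2 − 1300) / 1300 = 8.4%.
Hours worked growth = (1665.6 − 1600) / 1600 = 4.1%.
Labor's share = 1 − 0.21 = 0.79.
Physical capital: 0.21 × 8.4 = 1.764 pp.
Hours worked: 0.79 × 4.1 = 3.239 pp.
TFP growth = 8.6 − 5.003 = 3.597%.

3.60%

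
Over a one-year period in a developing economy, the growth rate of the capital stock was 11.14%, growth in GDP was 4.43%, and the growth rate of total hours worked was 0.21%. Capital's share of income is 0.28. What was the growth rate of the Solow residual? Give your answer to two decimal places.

Labor's share = 1 − 0.28 = 0.72.
The capital stock: 0.28 × 11.14 = 3.1192 pp.
Total hours worked: 0.72 × 0.21 = 0.1512 pp.
TFP growth = 4.43 − 3.2704 = 1.1596%.

The Solow residual grew 1.16%.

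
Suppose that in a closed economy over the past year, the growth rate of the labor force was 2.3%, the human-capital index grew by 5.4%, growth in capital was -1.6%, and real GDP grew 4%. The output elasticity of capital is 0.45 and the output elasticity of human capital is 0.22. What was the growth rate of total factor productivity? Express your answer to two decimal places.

Labor's share = 1 − 0.45 − 0.22 = 0.33.
Capital: 0.45 × (-1.6) = -0.72 pp.
The human-capital index: 0.22 × 5.4 = 1.188 pp.
The labor force: 0.33 × 2.3 = 0.759 pp.
TFP growth = 4 − 1.227 = 2.773%.

Total factor productivity grew 2.77%.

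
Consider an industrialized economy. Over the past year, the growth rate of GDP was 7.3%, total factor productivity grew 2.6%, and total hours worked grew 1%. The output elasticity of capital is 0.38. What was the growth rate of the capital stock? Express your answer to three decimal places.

The capital stock grew 10.737%.

Labor's share = 1 − 0.38 = 0.62.
gY = gA + 0.62×1 + 0.38×g.
0.38×g = 7.3 − 2.6 − 0.62 = 4.08.
g = 4.08 / 0.38 = 10.73684%.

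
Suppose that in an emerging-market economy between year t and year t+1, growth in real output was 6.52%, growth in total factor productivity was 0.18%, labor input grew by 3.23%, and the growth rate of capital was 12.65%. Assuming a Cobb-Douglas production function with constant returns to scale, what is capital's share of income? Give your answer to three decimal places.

α = 0.330

gY = gA + α·gK + (1−α)·gL, so gY − gA − gL = α(gK − gL).
6.52 − 0.18 − 3.23 = α × (12.65 − 3.23).
3.11 = 9.42 α, so α = 0.33015.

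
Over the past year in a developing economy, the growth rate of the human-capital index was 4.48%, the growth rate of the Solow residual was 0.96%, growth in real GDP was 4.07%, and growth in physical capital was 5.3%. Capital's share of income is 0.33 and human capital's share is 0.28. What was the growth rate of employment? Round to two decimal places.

Labor's share = 1 − 0.33 − 0.28 = 0.39.
gY = gA + 0.33×5.3 + 0.28×4.48 + 0.39×g.
0.39×g = 4.07 − 0.96 − 3.0034 = 0.1066.
g = 0.1066 / 0.39 = 0.2733%.

Employment grew 0.27%.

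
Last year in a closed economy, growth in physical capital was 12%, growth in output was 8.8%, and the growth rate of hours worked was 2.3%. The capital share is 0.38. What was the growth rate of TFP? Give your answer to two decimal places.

Labor's share = 1 − 0.38 = 0.62.
Physical capital: 0.38 × 12 = 4.56 pp.
Hours worked: 0.62 × 2.3 = 1.426 pp.
TFP growth = 8.8 − 5.986 = 2.814%.

2.81%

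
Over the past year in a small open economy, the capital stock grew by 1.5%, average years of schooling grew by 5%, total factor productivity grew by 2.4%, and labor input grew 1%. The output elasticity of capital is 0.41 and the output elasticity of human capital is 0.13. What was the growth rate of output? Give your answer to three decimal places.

4.125%

Labor's share = 1 − 0.41 − 0.13 = 0.46.
The capital stock: 0.41 × 1.5 = 0.615 pp.
Average years of schooling: 0.13 × 5 = 0.65 pp.
Labor input: 0.46 × 1 = 0.46 pp.
Output growth = 2.4 + 1.725 = 4.125%.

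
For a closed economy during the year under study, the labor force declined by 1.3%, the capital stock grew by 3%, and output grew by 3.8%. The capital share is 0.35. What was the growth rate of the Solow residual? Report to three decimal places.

Labor's share = 1 − 0.35 = 0.65.
The capital stock: 0.35 × 3 = 1.05 pp.
The labor force: 0.65 × (-1.3) = -0.845 pp.
TFP growth = 3.8 − 0.205 = 3.595%.

3.595%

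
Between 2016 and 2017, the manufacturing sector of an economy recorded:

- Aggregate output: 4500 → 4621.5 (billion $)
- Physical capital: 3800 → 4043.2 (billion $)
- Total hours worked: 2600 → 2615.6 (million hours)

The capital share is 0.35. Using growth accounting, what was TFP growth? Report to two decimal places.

Aggregate output growth = (4621.5 − 4500) / 4500 = 2.7%.
Physical capital growth = (4043.2 − 3800) / 3800 = 6.4%.
Total hours worked growth = (2615.6 − 2600) / 2600 = 0.6%.
Labor's share = 1 − 0.35 = 0.65.
Physical capital: 0.35 × 6.4 = 2.24 pp.
Total hours worked: 0.65 × 0.6 = 0.39 pp.
TFP growth = 2.7 − 2.63 = 0.07%.

0.07%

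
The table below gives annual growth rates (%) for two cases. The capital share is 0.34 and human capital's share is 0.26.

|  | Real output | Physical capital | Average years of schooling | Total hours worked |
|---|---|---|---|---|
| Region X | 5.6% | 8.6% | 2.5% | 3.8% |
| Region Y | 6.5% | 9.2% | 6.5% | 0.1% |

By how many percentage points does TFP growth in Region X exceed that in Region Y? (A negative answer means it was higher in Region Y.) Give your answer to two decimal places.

Labor's share = 1 − 0.34 − 0.26 = 0.4.
Region X: TFP = 5.6 − 2.924 − 0.65 − 1.52 = 0.506%.
Region Y: TFP = 6.5 − 3.128 − 1.69 − 0.04 = 1.642%.
Difference = 0.506 − (1.642) = -1.136 pp.

-1.14 percentage points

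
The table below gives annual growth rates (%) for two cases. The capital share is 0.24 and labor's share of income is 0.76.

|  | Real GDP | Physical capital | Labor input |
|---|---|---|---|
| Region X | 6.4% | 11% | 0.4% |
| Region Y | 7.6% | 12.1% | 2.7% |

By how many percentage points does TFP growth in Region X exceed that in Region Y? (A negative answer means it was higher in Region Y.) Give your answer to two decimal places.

Labor's share = 1 − 0.24 = 0.76.
Region X: TFP = 6.4 − 2.64 − 0.304 = 3.456%.
Region Y: TFP = 7.6 − 2.904 − 2.052 = 2.644%.
Difference = 3.456 − (2.644) = 0.812 pp.

0.81 percentage points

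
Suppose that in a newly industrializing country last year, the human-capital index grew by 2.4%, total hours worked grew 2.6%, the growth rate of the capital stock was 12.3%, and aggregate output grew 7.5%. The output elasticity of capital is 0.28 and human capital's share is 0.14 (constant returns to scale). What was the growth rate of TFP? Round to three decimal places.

2.212%

Labor's share = 1 − 0.28 − 0.14 = 0.58.
The capital stock: 0.28 × 12.3 = 3.444 pp.
The human-capital index: 0.14 × 2.4 = 0.336 pp.
Total hours worked: 0.58 × 2.6 = 1.508 pp.
TFP growth = 7.5 − 5.288 = 2.212%.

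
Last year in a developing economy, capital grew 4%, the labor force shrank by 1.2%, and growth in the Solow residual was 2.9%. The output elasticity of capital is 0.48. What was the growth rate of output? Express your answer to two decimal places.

4.20%

Labor's share = 1 − 0.48 = 0.52.
Capital: 0.48 × 4 = 1.92 pp.
The labor force: 0.52 × (-1.2) = -0.624 pp.
Output growth = 2.9 + 1.296 = 4.196%.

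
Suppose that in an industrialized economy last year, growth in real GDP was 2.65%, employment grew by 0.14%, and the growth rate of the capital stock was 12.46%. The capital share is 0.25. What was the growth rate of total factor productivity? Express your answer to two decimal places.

Labor's share = 1 − 0.25 = 0.75.
The capital stock: 0.25 × 12.46 = 3.115 pp.
Employment: 0.75 × 0.14 = 0.105 pp.
TFP growth = 2.65 − 3.22 = -0.57%.

-0.57%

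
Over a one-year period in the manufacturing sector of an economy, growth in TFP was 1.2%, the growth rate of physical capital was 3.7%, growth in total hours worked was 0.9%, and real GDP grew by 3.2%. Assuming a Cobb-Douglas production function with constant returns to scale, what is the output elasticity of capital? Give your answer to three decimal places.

The output elasticity of capital is 0.393.

gY = gA + α·gK + (1−α)·gL, so gY − gA − gL = α(gK − gL).
3.2 − 1.2 − 0.9 = α × (3.7 − 0.9).
1.1 = 2.8 α, so α = 0.39286.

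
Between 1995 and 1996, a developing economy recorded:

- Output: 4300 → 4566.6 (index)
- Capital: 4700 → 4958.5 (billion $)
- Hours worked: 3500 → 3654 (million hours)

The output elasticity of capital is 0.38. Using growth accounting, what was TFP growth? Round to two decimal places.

1.38%

Output growth = (4566.6 − 4300) / 4300 = 6.2%.
Capital growth = (4958.5 − 4700) / 4700 = 5.5%.
Hours worked growth = (3654 − 3500) / 3500 = 4.4%.
Labor's share = 1 − 0.38 = 0.62.
Capital: 0.38 × 5.5 = 2.09 pp.
Hours worked: 0.62 × 4.4 = 2.728 pp.
TFP growth = 6.2 − 4.818 = 1.382%.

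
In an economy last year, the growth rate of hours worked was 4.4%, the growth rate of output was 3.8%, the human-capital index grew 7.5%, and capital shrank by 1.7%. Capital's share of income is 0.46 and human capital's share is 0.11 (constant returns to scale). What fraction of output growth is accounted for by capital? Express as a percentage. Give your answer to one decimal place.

Capital contributed 0.46 × (-1.7) = -0.782 pp.
Share of growth = -0.782 / 3.8 × 100 = -20.579%.

-20.6%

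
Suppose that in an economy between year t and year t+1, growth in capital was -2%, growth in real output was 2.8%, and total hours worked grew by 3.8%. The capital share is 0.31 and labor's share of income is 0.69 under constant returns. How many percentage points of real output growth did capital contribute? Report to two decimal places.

Contribution = share × growth = 0.31 × (-2) = -0.62 pp.

-0.62 pp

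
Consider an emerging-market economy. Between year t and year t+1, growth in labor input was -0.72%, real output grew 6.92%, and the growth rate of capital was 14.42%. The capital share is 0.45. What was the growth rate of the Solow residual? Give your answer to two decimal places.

Labor's share = 1 − 0.45 = 0.55.
Capital: 0.45 × 14.42 = 6.489 pp.
Labor input: 0.55 × (-0.72) = -0.396 pp.
TFP growth = 6.92 − 6.093 = 0.827%.

0.83%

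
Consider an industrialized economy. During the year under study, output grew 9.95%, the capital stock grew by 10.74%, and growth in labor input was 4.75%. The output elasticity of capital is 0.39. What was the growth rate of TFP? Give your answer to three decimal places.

TFP growth was 2.864%.

Labor's share = 1 − 0.39 = 0.61.
The capital stock: 0.39 × 10.74 = 4.1886 pp.
Labor input: 0.61 × 4.75 = 2.8975 pp.
TFP growth = 9.95 − 7.0861 = 2.8639%.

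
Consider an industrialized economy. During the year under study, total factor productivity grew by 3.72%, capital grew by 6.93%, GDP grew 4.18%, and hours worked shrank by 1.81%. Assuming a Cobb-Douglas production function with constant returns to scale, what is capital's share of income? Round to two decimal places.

Capital's share of income is 0.26.

gY = gA + α·gK + (1−α)·gL, so gY − gA − gL = α(gK − gL).
4.18 − 3.72 + 1.81 = α × (6.93 − (-1.81)).
2.27 = 8.74 α, so α = 0.2597.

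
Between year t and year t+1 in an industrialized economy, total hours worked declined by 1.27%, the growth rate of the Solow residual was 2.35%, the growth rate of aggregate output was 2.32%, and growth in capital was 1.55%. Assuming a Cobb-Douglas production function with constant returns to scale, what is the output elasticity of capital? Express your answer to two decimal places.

gY = gA + α·gK + (1−α)·gL, so gY − gA − gL = α(gK − gL).
2.32 − 2.35 + 1.27 = α × (1.55 − (-1.27)).
1.24 = 2.82 α, so α = 0.4397.

α = 0.44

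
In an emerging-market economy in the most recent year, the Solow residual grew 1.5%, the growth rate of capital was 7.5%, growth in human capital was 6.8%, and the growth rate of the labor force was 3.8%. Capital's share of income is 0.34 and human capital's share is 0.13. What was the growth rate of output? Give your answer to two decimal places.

Labor's share = 1 − 0.34 − 0.13 = 0.53.
Capital: 0.34 × 7.5 = 2.55 pp.
Human capital: 0.13 × 6.8 = 0.884 pp.
The labor force: 0.53 × 3.8 = 2.014 pp.
Output growth = 1.5 + 5.448 = 6.948%.

Output growth was 6.95%.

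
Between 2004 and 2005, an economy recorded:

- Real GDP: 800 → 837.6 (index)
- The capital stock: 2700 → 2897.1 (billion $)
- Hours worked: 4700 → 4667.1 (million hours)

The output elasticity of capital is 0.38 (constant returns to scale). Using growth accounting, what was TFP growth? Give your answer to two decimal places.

Real GDP growth = (837.6 − 800) / 800 = 4.7%.
The capital stock growth = (2897.1 − 2700) / 2700 = 7.3%.
Hours worked growth = (4667.1 − 4700) / 4700 = -0.7%.
Labor's share = 1 − 0.38 = 0.62.
The capital stock: 0.38 × 7.3 = 2.774 pp.
Hours worked: 0.62 × (-0.7) = -0.434 pp.
TFP growth = 4.7 − 2.34 = 2.36%.

2.36%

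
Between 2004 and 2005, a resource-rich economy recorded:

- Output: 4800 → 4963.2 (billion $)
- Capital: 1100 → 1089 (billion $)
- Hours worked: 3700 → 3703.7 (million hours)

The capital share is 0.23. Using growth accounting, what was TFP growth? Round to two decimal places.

Output growth = (4963.2 − 4800) / 4800 = 3.4%.
Capital growth = (1089 − 1100) / 1100 = -1%.
Hours worked growth = (3703.7 − 3700) / 3700 = 0.1%.
Labor's share = 1 − 0.23 = 0.77.
Capital: 0.23 × (-1) = -0.23 pp.
Hours worked: 0.77 × 0.1 = 0.077 pp.
TFP growth = 3.4 + 0.153 = 3.553%.

3.55%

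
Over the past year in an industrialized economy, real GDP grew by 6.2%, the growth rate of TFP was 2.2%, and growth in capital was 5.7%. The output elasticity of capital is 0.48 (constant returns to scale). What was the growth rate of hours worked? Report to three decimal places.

2.431%

Labor's share = 1 − 0.48 = 0.52.
gY = gA + 0.48×5.7 + 0.52×g.
0.52×g = 6.2 − 2.2 − 2.736 = 1.264.
g = 1.264 / 0.52 = 2.43077%.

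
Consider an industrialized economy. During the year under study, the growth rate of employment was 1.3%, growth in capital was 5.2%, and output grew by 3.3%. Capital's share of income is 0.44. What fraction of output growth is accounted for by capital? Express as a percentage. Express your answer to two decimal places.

Capital contributed 0.44 × 5.2 = 2.288 pp.
Share of growth = 2.288 / 3.3 × 100 = 69.3333%.

Capital accounted for 69.33% of growth.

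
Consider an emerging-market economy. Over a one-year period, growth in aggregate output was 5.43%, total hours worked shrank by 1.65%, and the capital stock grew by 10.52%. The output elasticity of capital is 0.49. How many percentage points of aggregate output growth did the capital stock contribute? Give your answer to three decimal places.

5.155 pp

Contribution = share × growth = 0.49 × 10.52 = 5.1548 pp.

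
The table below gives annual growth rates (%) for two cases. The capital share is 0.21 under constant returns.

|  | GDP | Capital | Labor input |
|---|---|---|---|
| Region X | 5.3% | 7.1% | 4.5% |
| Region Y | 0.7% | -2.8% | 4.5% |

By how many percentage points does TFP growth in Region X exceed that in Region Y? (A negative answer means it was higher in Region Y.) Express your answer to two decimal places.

2.52 percentage points

Labor's share = 1 − 0.21 = 0.79.
Region X: TFP = 5.3 − 1.491 − 3.555 = 0.254%.
Region Y: TFP = 0.7 + 0.588 − 3.555 = -2.267%.
Difference = 0.254 − (-2.267) = 2.521 pp.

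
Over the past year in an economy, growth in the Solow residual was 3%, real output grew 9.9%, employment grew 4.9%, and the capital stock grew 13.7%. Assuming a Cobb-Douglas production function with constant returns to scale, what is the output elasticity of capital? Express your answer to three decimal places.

gY = gA + α·gK + (1−α)·gL, so gY − gA − gL = α(gK − gL).
9.9 − 3 − 4.9 = α × (13.7 − 4.9).
2 = 8.8 α, so α = 0.22727.

α = 0.227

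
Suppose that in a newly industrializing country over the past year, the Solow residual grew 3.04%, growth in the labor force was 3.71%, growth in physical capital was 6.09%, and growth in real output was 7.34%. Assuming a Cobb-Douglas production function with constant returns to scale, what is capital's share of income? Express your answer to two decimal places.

Capital's share of income is 0.25.

gY = gA + α·gK + (1−α)·gL, so gY − gA − gL = α(gK − gL).
7.34 − 3.04 − 3.71 = α × (6.09 − 3.71).
0.59 = 2.38 α, so α = 0.2479.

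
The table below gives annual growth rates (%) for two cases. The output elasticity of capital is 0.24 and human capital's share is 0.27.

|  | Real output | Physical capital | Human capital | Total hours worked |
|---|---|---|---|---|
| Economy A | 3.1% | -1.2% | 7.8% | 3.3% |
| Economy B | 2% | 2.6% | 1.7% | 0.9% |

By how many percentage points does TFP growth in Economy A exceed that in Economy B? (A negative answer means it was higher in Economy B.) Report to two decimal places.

-0.81 percentage points

Labor's share = 1 − 0.24 − 0.27 = 0.49.
Economy A: TFP = 3.1 + 0.288 − 2.106 − 1.617 = -0.335%.
Economy B: TFP = 2 − 0.624 − 0.459 − 0.441 = 0.476%.
Difference = -0.335 − (0.476) = -0.811 pp.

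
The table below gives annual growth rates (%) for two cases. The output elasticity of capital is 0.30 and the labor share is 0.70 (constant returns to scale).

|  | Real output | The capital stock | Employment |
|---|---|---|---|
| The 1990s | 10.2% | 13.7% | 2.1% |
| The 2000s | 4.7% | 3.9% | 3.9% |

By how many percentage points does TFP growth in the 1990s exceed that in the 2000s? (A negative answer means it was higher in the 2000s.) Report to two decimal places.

Labor's share = 1 − 0.3 = 0.7.
The 1990s: TFP = 10.2 − 4.11 − 1.47 = 4.62%.
The 2000s: TFP = 4.7 − 1.17 − 2.73 = 0.8%.
Difference = 4.62 − (0.8) = 3.82 pp.

3.82 percentage points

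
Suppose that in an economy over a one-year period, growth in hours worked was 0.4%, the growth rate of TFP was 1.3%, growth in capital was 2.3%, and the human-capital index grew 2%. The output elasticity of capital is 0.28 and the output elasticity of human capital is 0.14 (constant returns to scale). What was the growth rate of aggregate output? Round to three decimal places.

Aggregate output growth was 2.456%.

Labor's share = 1 − 0.28 − 0.14 = 0.58.
Capital: 0.28 × 2.3 = 0.644 pp.
The human-capital index: 0.14 × 2 = 0.28 pp.
Hours worked: 0.58 × 0.4 = 0.232 pp.
Output growth = 1.3 + 1.156 = 2.456%.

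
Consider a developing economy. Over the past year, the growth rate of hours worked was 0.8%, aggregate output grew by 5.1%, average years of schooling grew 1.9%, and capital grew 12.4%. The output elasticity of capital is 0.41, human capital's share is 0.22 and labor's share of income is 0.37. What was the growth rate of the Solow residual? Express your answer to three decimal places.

-0.698%

Labor's share = 1 − 0.41 − 0.22 = 0.37.
Capital: 0.41 × 12.4 = 5.084 pp.
Average years of schooling: 0.22 × 1.9 = 0.418 pp.
Hours worked: 0.37 × 0.8 = 0.296 pp.
TFP growth = 5.1 − 5.798 = -0.698%.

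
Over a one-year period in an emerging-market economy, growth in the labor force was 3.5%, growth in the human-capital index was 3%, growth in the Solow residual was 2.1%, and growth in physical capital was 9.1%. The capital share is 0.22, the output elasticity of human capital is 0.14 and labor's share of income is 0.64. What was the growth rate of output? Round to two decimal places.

Labor's share = 1 − 0.22 − 0.14 = 0.64.
Physical capital: 0.22 × 9.1 = 2.002 pp.
The human-capital index: 0.14 × 3 = 0.42 pp.
The labor force: 0.64 × 3.5 = 2.24 pp.
Output growth = 2.1 + 4.662 = 6.762%.

Output growth was 6.76%.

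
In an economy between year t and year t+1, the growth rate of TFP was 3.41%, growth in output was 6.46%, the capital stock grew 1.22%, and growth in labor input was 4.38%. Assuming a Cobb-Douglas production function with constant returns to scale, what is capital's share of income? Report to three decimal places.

Capital's share of income is 0.421.

gY = gA + α·gK + (1−α)·gL, so gY − gA − gL = α(gK − gL).
6.46 − 3.41 − 4.38 = α × (1.22 − 4.38).
-1.33 = -3.16 α, so α = 0.42089.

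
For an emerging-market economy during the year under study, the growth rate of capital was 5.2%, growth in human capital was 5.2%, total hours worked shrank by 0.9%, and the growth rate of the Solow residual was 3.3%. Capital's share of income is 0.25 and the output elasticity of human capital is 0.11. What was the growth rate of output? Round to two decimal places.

Labor's share = 1 − 0.25 − 0.11 = 0.64.
Capital: 0.25 × 5.2 = 1.3 pp.
Human capital: 0.11 × 5.2 = 0.572 pp.
Total hours worked: 0.64 × (-0.9) = -0.576 pp.
Output growth = 3.3 + 1.296 = 4.596%.

Output growth was 4.60%.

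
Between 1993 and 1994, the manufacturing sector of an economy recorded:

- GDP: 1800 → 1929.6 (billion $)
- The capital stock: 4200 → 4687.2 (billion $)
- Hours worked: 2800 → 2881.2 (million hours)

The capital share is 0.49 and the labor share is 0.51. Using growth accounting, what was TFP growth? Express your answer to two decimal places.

GDP growth = (1929.6 − 1800) / 1800 = 7.2%.
The capital stock growth = (4687.2 − 4200) / 4200 = 11.6%.
Hours worked growth = (2881.2 − 2800) / 2800 = 2.9%.
Labor's share = 1 − 0.49 = 0.51.
The capital stock: 0.49 × 11.6 = 5.684 pp.
Hours worked: 0.51 × 2.9 = 1.479 pp.
TFP growth = 7.2 − 7.163 = 0.037%.

TFP growth was 0.04%.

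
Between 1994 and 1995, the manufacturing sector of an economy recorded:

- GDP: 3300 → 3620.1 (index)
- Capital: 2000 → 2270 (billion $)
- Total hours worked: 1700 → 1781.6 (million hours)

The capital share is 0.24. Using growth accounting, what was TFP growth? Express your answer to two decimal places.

TFP growth was 2.81%.

GDP growth = (3620.1 − 3300) / 3300 = 9.7%.
Capital growth = (2270 − 2000) / 2000 = 13.5%.
Total hours worked growth = (1781.6 − 1700) / 1700 = 4.8%.
Labor's share = 1 − 0.24 = 0.76.
Capital: 0.24 × 13.5 = 3.24 pp.
Total hours worked: 0.76 × 4.8 = 3.648 pp.
TFP growth = 9.7 − 6.888 = 2.812%.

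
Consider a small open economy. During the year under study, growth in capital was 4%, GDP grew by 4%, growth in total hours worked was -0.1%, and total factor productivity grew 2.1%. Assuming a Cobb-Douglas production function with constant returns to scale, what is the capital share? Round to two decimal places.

α = 0.49

gY = gA + α·gK + (1−α)·gL, so gY − gA − gL = α(gK − gL).
4 − 2.1 + 0.1 = α × (4 − (-0.1)).
2 = 4.1 α, so α = 0.4878.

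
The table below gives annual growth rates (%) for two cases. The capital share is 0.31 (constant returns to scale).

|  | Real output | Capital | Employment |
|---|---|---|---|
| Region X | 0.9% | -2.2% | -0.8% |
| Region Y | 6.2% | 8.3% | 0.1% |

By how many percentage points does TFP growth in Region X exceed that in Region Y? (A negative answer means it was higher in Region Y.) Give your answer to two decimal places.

Labor's share = 1 − 0.31 = 0.69.
Region X: TFP = 0.9 + 0.682 + 0.552 = 2.134%.
Region Y: TFP = 6.2 − 2.573 − 0.069 = 3.558%.
Difference = 2.134 − (3.558) = -1.424 pp.

-1.42 percentage points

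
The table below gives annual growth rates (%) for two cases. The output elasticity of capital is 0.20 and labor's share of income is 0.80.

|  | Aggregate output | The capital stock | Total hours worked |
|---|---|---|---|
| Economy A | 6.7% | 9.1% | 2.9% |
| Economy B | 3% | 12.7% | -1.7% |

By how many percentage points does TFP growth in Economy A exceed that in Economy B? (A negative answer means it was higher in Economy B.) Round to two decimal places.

Labor's share = 1 − 0.2 = 0.8.
Economy A: TFP = 6.7 − 1.82 − 2.32 = 2.56%.
Economy B: TFP = 3 − 2.54 + 1.36 = 1.82%.
Difference = 2.56 − (1.82) = 0.74 pp.

0.74 percentage points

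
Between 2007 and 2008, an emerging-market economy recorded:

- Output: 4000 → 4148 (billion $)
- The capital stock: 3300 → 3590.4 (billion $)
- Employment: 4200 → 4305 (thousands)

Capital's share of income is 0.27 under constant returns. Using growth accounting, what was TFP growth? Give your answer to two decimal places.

-0.50%

Output growth = (4148 − 4000) / 4000 = 3.7%.
The capital stock growth = (3590.4 − 3300) / 3300 = 8.8%.
Employment growth = (4305 − 4200) / 4200 = 2.5%.
Labor's share = 1 − 0.27 = 0.73.
The capital stock: 0.27 × 8.8 = 2.376 pp.
Employment: 0.73 × 2.5 = 1.825 pp.
TFP growth = 3.7 − 4.201 = -0.501%.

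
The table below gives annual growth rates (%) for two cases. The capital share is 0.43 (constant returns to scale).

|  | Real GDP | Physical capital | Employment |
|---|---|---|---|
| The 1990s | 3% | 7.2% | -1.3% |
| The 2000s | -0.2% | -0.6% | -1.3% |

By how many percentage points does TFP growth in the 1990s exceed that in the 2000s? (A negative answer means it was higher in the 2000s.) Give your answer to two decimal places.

Labor's share = 1 − 0.43 = 0.57.
The 1990s: TFP = 3 − 3.096 + 0.741 = 0.645%.
The 2000s: TFP = -0.2 + 0.258 + 0.741 = 0.799%.
Difference = 0.645 − (0.799) = -0.154 pp.

-0.15 percentage points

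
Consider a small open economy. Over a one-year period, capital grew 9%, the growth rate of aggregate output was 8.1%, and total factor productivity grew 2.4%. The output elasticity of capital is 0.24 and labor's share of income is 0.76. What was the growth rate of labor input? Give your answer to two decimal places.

Labor's share = 1 − 0.24 = 0.76.
gY = gA + 0.24×9 + 0.76×g.
0.76×g = 8.1 − 2.4 − 2.16 = 3.54.
g = 3.54 / 0.76 = 4.6579%.

4.66%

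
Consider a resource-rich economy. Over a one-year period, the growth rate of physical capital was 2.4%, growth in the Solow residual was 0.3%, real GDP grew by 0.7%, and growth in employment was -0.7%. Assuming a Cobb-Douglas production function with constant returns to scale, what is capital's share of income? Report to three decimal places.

gY = gA + α·gK + (1−α)·gL, so gY − gA − gL = α(gK − gL).
0.7 − 0.3 + 0.7 = α × (2.4 − (-0.7)).
1.1 = 3.1 α, so α = 0.35484.

Capital's share of income is 0.355.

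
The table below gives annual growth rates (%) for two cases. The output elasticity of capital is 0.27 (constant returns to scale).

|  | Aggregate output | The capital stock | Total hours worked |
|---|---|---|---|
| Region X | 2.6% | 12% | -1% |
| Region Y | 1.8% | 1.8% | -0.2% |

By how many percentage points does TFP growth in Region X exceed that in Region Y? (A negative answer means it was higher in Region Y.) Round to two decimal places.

Labor's share = 1 − 0.27 = 0.73.
Region X: TFP = 2.6 − 3.24 + 0.73 = 0.09%.
Region Y: TFP = 1.8 − 0.486 + 0.146 = 1.46%.
Difference = 0.09 − (1.46) = -1.37 pp.

-1.37 percentage points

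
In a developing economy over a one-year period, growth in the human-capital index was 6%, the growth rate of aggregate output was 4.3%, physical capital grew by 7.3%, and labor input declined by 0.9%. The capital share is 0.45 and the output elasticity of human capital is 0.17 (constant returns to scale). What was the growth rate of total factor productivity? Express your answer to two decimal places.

0.34%

Labor's share = 1 − 0.45 − 0.17 = 0.38.
Physical capital: 0.45 × 7.3 = 3.285 pp.
The human-capital index: 0.17 × 6 = 1.02 pp.
Labor input: 0.38 × (-0.9) = -0.342 pp.
TFP growth = 4.3 − 3.963 = 0.337%.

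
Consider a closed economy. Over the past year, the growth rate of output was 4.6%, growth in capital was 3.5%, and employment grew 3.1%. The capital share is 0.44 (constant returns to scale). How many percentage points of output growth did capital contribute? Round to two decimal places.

Contribution = share × growth = 0.44 × 3.5 = 1.54 pp.

1.54 pp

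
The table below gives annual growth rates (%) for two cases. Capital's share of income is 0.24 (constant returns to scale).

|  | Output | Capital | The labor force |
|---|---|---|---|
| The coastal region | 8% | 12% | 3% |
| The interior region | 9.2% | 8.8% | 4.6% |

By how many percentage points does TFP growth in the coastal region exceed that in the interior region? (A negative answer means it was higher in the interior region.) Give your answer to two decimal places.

Labor's share = 1 − 0.24 = 0.76.
The coastal region: TFP = 8 − 2.88 − 2.28 = 2.84%.
The interior region: TFP = 9.2 − 2.112 − 3.496 = 3.592%.
Difference = 2.84 − (3.592) = -0.752 pp.

-0.75 percentage points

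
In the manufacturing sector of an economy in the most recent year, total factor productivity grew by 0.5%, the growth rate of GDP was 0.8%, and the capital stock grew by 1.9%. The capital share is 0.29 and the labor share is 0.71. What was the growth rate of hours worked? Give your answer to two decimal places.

-0.35%

Labor's share = 1 − 0.29 = 0.71.
gY = gA + 0.29×1.9 + 0.71×g.
0.71×g = 0.8 − 0.5 − 0.551 = -0.251.
g = -0.251 / 0.71 = -0.3535%.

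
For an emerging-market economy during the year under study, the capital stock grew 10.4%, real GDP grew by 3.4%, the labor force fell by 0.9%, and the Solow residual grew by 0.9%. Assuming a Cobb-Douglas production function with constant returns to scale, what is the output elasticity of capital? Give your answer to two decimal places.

gY = gA + α·gK + (1−α)·gL, so gY − gA − gL = α(gK − gL).
3.4 − 0.9 + 0.9 = α × (10.4 − (-0.9)).
3.4 = 11.3 α, so α = 0.3009.

0.30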